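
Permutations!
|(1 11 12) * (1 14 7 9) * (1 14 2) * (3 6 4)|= |(1 11 12 2)(3 6 4)(7 9 14)|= 12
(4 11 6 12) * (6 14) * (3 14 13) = [0, 1, 2, 14, 11, 5, 12, 7, 8, 9, 10, 13, 4, 3, 6] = (3 14 6 12 4 11 13)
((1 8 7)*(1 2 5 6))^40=((1 8 7 2 5 6))^40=(1 5 7)(2 8 6)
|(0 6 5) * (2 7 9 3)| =12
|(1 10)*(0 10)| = 3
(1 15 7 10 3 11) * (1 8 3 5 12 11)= (1 15 7 10 5 12 11 8 3)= [0, 15, 2, 1, 4, 12, 6, 10, 3, 9, 5, 8, 11, 13, 14, 7]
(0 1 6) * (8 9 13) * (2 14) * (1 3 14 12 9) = [3, 6, 12, 14, 4, 5, 0, 7, 1, 13, 10, 11, 9, 8, 2] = (0 3 14 2 12 9 13 8 1 6)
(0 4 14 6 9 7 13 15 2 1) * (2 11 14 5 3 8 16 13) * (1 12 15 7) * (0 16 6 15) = [4, 16, 12, 8, 5, 3, 9, 2, 6, 1, 10, 14, 0, 7, 15, 11, 13] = (0 4 5 3 8 6 9 1 16 13 7 2 12)(11 14 15)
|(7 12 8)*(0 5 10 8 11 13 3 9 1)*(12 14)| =12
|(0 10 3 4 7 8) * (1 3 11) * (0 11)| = 6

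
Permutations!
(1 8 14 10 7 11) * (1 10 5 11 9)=(1 8 14 5 11 10 7 9)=[0, 8, 2, 3, 4, 11, 6, 9, 14, 1, 7, 10, 12, 13, 5]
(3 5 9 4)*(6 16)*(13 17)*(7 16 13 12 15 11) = (3 5 9 4)(6 13 17 12 15 11 7 16) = [0, 1, 2, 5, 3, 9, 13, 16, 8, 4, 10, 7, 15, 17, 14, 11, 6, 12]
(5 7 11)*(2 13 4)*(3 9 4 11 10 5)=(2 13 11 3 9 4)(5 7 10)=[0, 1, 13, 9, 2, 7, 6, 10, 8, 4, 5, 3, 12, 11]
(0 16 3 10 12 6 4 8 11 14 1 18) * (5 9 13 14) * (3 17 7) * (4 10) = [16, 18, 2, 4, 8, 9, 10, 3, 11, 13, 12, 5, 6, 14, 1, 15, 17, 7, 0] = (0 16 17 7 3 4 8 11 5 9 13 14 1 18)(6 10 12)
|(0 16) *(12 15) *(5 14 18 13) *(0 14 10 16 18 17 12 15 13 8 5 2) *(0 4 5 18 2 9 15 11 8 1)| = |(0 2 4 5 10 16 14 17 12 13 9 15 11 8 18 1)| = 16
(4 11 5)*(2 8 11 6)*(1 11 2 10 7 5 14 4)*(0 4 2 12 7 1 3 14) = (0 4 6 10 1 11)(2 8 12 7 5 3 14) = [4, 11, 8, 14, 6, 3, 10, 5, 12, 9, 1, 0, 7, 13, 2]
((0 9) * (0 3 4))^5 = (0 9 3 4)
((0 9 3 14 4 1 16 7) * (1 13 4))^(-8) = (0 7 16 1 14 3 9)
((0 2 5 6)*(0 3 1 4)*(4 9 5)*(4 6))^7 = (0 4 5 9 1 3 6 2)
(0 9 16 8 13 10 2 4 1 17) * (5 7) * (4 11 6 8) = (0 9 16 4 1 17)(2 11 6 8 13 10)(5 7) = [9, 17, 11, 3, 1, 7, 8, 5, 13, 16, 2, 6, 12, 10, 14, 15, 4, 0]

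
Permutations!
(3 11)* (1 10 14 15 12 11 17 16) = (1 10 14 15 12 11 3 17 16) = [0, 10, 2, 17, 4, 5, 6, 7, 8, 9, 14, 3, 11, 13, 15, 12, 1, 16]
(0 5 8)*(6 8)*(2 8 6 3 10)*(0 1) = [5, 0, 8, 10, 4, 3, 6, 7, 1, 9, 2] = (0 5 3 10 2 8 1)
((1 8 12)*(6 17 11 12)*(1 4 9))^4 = (1 11)(4 6)(8 12)(9 17)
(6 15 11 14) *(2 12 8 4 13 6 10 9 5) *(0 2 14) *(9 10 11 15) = (15)(0 2 12 8 4 13 6 9 5 14 11) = [2, 1, 12, 3, 13, 14, 9, 7, 4, 5, 10, 0, 8, 6, 11, 15]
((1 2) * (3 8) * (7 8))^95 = (1 2)(3 8 7)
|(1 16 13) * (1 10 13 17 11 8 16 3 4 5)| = |(1 3 4 5)(8 16 17 11)(10 13)| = 4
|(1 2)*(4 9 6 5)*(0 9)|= 10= |(0 9 6 5 4)(1 2)|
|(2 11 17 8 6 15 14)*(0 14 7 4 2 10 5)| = 8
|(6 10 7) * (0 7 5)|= 5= |(0 7 6 10 5)|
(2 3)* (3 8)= (2 8 3)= [0, 1, 8, 2, 4, 5, 6, 7, 3]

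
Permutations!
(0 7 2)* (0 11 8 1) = [7, 0, 11, 3, 4, 5, 6, 2, 1, 9, 10, 8] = (0 7 2 11 8 1)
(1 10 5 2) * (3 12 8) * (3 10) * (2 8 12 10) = (12)(1 3 10 5 8 2) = [0, 3, 1, 10, 4, 8, 6, 7, 2, 9, 5, 11, 12]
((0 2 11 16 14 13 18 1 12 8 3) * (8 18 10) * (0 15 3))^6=((0 2 11 16 14 13 10 8)(1 12 18)(3 15))^6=(18)(0 10 14 11)(2 8 13 16)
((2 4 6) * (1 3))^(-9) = ((1 3)(2 4 6))^(-9) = (6)(1 3)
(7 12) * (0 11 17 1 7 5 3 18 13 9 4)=(0 11 17 1 7 12 5 3 18 13 9 4)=[11, 7, 2, 18, 0, 3, 6, 12, 8, 4, 10, 17, 5, 9, 14, 15, 16, 1, 13]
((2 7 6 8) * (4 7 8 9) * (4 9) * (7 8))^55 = (9)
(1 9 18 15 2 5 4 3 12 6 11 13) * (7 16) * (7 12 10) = (1 9 18 15 2 5 4 3 10 7 16 12 6 11 13) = [0, 9, 5, 10, 3, 4, 11, 16, 8, 18, 7, 13, 6, 1, 14, 2, 12, 17, 15]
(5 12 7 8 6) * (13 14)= (5 12 7 8 6)(13 14)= [0, 1, 2, 3, 4, 12, 5, 8, 6, 9, 10, 11, 7, 14, 13]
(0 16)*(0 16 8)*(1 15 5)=(16)(0 8)(1 15 5)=[8, 15, 2, 3, 4, 1, 6, 7, 0, 9, 10, 11, 12, 13, 14, 5, 16]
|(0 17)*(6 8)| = |(0 17)(6 8)| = 2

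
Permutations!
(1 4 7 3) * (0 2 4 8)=(0 2 4 7 3 1 8)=[2, 8, 4, 1, 7, 5, 6, 3, 0]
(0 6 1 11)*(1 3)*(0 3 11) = [6, 0, 2, 1, 4, 5, 11, 7, 8, 9, 10, 3] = (0 6 11 3 1)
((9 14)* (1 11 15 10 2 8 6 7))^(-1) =(1 7 6 8 2 10 15 11)(9 14)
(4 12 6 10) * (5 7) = (4 12 6 10)(5 7) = [0, 1, 2, 3, 12, 7, 10, 5, 8, 9, 4, 11, 6]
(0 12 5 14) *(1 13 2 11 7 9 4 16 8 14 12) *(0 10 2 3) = (0 1 13 3)(2 11 7 9 4 16 8 14 10)(5 12) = [1, 13, 11, 0, 16, 12, 6, 9, 14, 4, 2, 7, 5, 3, 10, 15, 8]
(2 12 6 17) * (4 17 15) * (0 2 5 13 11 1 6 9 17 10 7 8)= (0 2 12 9 17 5 13 11 1 6 15 4 10 7 8)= [2, 6, 12, 3, 10, 13, 15, 8, 0, 17, 7, 1, 9, 11, 14, 4, 16, 5]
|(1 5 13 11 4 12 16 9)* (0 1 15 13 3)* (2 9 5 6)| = 13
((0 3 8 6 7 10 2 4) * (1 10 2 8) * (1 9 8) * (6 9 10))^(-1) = ((0 3 10 1 6 7 2 4)(8 9))^(-1) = (0 4 2 7 6 1 10 3)(8 9)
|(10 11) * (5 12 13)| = 6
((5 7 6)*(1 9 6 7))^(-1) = (1 5 6 9)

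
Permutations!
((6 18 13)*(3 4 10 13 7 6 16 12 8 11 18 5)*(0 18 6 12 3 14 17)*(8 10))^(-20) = ((0 18 7 12 10 13 16 3 4 8 11 6 5 14 17))^(-20) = (0 11 13)(3 7 5)(4 12 14)(6 16 18)(8 10 17)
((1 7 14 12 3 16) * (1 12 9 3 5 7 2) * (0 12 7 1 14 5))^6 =(1 7 3 14)(2 5 16 9)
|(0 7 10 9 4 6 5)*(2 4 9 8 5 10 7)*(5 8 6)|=4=|(0 2 4 5)(6 10)|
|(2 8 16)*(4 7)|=6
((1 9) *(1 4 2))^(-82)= ((1 9 4 2))^(-82)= (1 4)(2 9)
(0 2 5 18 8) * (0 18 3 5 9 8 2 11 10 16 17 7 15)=(0 11 10 16 17 7 15)(2 9 8 18)(3 5)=[11, 1, 9, 5, 4, 3, 6, 15, 18, 8, 16, 10, 12, 13, 14, 0, 17, 7, 2]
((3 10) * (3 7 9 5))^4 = (3 5 9 7 10)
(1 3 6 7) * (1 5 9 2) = (1 3 6 7 5 9 2) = [0, 3, 1, 6, 4, 9, 7, 5, 8, 2]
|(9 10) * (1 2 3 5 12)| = 10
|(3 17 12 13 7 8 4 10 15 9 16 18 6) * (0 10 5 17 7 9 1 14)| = 60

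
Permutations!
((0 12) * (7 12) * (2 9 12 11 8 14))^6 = ((0 7 11 8 14 2 9 12))^6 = (0 9 14 11)(2 8 7 12)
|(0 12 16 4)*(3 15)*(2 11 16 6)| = 14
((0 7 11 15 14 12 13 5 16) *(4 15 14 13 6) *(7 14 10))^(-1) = (0 16 5 13 15 4 6 12 14)(7 10 11) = ((0 14 12 6 4 15 13 5 16)(7 11 10))^(-1)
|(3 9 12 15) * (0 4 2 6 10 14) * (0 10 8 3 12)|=|(0 4 2 6 8 3 9)(10 14)(12 15)|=14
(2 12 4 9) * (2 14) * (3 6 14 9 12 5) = (2 5 3 6 14)(4 12) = [0, 1, 5, 6, 12, 3, 14, 7, 8, 9, 10, 11, 4, 13, 2]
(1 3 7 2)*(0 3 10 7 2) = (0 3 2 1 10 7) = [3, 10, 1, 2, 4, 5, 6, 0, 8, 9, 7]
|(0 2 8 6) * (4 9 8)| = 6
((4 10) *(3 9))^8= (10)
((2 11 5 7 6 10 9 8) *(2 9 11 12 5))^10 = (2 7 11 5 10 12 6)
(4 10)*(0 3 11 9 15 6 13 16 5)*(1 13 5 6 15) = (0 3 11 9 1 13 16 6 5)(4 10) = [3, 13, 2, 11, 10, 0, 5, 7, 8, 1, 4, 9, 12, 16, 14, 15, 6]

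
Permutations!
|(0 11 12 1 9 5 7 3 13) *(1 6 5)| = 8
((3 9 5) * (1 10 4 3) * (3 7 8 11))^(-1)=(1 5 9 3 11 8 7 4 10)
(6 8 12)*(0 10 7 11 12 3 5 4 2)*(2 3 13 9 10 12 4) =[12, 1, 0, 5, 3, 2, 8, 11, 13, 10, 7, 4, 6, 9] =(0 12 6 8 13 9 10 7 11 4 3 5 2)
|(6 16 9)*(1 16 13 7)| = |(1 16 9 6 13 7)| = 6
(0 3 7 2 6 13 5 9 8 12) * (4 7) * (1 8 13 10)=(0 3 4 7 2 6 10 1 8 12)(5 9 13)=[3, 8, 6, 4, 7, 9, 10, 2, 12, 13, 1, 11, 0, 5]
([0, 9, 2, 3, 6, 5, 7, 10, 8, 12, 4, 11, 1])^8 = [0, 12, 2, 3, 4, 5, 6, 7, 8, 1, 10, 11, 9]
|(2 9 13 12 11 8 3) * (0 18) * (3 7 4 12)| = 20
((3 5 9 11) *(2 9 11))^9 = (11)(2 9)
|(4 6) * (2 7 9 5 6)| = 6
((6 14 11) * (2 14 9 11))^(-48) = ((2 14)(6 9 11))^(-48) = (14)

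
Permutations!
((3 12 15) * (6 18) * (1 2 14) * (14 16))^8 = (18)(3 15 12)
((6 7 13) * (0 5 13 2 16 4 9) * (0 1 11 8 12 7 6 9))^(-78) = ((0 5 13 9 1 11 8 12 7 2 16 4))^(-78) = (0 8)(1 16)(2 9)(4 11)(5 12)(7 13)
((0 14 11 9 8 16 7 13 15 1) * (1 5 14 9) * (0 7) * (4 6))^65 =((0 9 8 16)(1 7 13 15 5 14 11)(4 6))^65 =(0 9 8 16)(1 13 5 11 7 15 14)(4 6)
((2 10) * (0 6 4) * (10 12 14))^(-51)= (2 12 14 10)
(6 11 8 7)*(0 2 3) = [2, 1, 3, 0, 4, 5, 11, 6, 7, 9, 10, 8] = (0 2 3)(6 11 8 7)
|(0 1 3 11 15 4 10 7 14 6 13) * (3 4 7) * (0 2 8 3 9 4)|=|(0 1)(2 8 3 11 15 7 14 6 13)(4 10 9)|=18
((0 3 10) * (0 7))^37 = (0 3 10 7) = ((0 3 10 7))^37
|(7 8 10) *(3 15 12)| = |(3 15 12)(7 8 10)| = 3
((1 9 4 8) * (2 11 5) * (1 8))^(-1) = (1 4 9)(2 5 11)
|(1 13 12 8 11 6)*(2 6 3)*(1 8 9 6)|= 9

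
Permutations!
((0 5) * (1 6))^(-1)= (0 5)(1 6)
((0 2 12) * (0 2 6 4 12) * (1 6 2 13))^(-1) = (0 2)(1 13 12 4 6)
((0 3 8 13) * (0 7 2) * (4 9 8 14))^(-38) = (0 7 8 4 3 2 13 9 14)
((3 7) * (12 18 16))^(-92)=((3 7)(12 18 16))^(-92)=(12 18 16)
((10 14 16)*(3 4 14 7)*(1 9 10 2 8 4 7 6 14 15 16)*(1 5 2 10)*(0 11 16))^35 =((0 11 16 10 6 14 5 2 8 4 15)(1 9)(3 7))^35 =(0 16 6 5 8 15 11 10 14 2 4)(1 9)(3 7)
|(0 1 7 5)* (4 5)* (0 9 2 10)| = |(0 1 7 4 5 9 2 10)| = 8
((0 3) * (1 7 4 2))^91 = ((0 3)(1 7 4 2))^91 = (0 3)(1 2 4 7)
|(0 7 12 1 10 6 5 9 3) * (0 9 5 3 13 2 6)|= 5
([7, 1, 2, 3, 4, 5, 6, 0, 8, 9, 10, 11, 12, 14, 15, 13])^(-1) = (0 7)(13 15 14)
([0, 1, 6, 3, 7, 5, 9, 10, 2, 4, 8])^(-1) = [0, 1, 8, 3, 9, 5, 2, 4, 10, 6, 7]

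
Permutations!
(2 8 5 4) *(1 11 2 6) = (1 11 2 8 5 4 6) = [0, 11, 8, 3, 6, 4, 1, 7, 5, 9, 10, 2]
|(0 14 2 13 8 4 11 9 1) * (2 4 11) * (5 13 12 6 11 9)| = 12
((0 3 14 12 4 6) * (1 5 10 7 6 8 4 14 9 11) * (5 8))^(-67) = ((0 3 9 11 1 8 4 5 10 7 6)(12 14))^(-67) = (0 6 7 10 5 4 8 1 11 9 3)(12 14)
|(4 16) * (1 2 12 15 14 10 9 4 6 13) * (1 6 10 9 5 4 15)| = 12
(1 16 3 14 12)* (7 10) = (1 16 3 14 12)(7 10) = [0, 16, 2, 14, 4, 5, 6, 10, 8, 9, 7, 11, 1, 13, 12, 15, 3]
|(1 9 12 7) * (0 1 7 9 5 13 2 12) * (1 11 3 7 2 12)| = |(0 11 3 7 2 1 5 13 12 9)| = 10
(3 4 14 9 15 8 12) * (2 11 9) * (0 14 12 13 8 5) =(0 14 2 11 9 15 5)(3 4 12)(8 13) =[14, 1, 11, 4, 12, 0, 6, 7, 13, 15, 10, 9, 3, 8, 2, 5]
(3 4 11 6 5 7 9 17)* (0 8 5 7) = [8, 1, 2, 4, 11, 0, 7, 9, 5, 17, 10, 6, 12, 13, 14, 15, 16, 3] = (0 8 5)(3 4 11 6 7 9 17)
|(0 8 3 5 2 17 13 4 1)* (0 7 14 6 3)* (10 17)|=22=|(0 8)(1 7 14 6 3 5 2 10 17 13 4)|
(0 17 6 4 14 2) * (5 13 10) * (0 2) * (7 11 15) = [17, 1, 2, 3, 14, 13, 4, 11, 8, 9, 5, 15, 12, 10, 0, 7, 16, 6] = (0 17 6 4 14)(5 13 10)(7 11 15)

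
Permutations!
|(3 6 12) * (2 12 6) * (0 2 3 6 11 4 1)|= 7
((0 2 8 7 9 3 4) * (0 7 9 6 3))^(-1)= ((0 2 8 9)(3 4 7 6))^(-1)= (0 9 8 2)(3 6 7 4)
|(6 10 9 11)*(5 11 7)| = 6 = |(5 11 6 10 9 7)|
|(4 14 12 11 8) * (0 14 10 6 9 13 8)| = |(0 14 12 11)(4 10 6 9 13 8)| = 12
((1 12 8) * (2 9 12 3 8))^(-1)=((1 3 8)(2 9 12))^(-1)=(1 8 3)(2 12 9)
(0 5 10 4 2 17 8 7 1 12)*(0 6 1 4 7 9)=(0 5 10 7 4 2 17 8 9)(1 12 6)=[5, 12, 17, 3, 2, 10, 1, 4, 9, 0, 7, 11, 6, 13, 14, 15, 16, 8]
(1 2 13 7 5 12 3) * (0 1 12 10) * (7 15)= (0 1 2 13 15 7 5 10)(3 12)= [1, 2, 13, 12, 4, 10, 6, 5, 8, 9, 0, 11, 3, 15, 14, 7]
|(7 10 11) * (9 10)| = 4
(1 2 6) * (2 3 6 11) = (1 3 6)(2 11) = [0, 3, 11, 6, 4, 5, 1, 7, 8, 9, 10, 2]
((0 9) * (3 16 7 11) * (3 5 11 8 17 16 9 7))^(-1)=(0 9 3 16 17 8 7)(5 11)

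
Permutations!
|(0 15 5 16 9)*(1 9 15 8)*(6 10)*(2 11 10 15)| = 28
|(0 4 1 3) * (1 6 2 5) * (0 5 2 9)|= |(0 4 6 9)(1 3 5)|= 12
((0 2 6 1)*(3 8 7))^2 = ((0 2 6 1)(3 8 7))^2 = (0 6)(1 2)(3 7 8)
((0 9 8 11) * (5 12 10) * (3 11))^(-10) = (5 10 12)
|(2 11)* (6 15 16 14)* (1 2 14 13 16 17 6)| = 12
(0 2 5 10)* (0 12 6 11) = (0 2 5 10 12 6 11) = [2, 1, 5, 3, 4, 10, 11, 7, 8, 9, 12, 0, 6]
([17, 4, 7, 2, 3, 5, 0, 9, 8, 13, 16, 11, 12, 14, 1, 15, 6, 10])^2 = [10, 3, 9, 7, 2, 5, 17, 13, 8, 14, 6, 11, 12, 1, 4, 15, 0, 16]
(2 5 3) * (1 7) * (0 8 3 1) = (0 8 3 2 5 1 7) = [8, 7, 5, 2, 4, 1, 6, 0, 3]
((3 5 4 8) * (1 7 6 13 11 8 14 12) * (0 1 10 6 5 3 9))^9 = (0 13 14 1 11 12 7 8 10 5 9 6 4)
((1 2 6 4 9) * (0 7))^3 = ((0 7)(1 2 6 4 9))^3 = (0 7)(1 4 2 9 6)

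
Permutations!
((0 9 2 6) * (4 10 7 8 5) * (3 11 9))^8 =(0 11 2)(3 9 6)(4 8 10 5 7)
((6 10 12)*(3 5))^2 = ((3 5)(6 10 12))^2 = (6 12 10)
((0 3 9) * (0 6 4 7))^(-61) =((0 3 9 6 4 7))^(-61) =(0 7 4 6 9 3)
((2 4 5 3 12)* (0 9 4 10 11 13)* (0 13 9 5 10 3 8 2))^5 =(13)(0 12 3 2 8 5)(4 10 11 9)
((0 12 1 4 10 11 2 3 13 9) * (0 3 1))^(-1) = ((0 12)(1 4 10 11 2)(3 13 9))^(-1) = (0 12)(1 2 11 10 4)(3 9 13)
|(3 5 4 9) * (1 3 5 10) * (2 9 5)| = |(1 3 10)(2 9)(4 5)| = 6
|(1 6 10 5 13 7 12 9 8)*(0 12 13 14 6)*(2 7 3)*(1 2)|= 36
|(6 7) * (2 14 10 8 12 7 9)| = |(2 14 10 8 12 7 6 9)| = 8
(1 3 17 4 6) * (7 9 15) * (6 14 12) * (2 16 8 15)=[0, 3, 16, 17, 14, 5, 1, 9, 15, 2, 10, 11, 6, 13, 12, 7, 8, 4]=(1 3 17 4 14 12 6)(2 16 8 15 7 9)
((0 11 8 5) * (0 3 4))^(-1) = ((0 11 8 5 3 4))^(-1) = (0 4 3 5 8 11)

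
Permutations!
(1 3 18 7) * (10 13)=[0, 3, 2, 18, 4, 5, 6, 1, 8, 9, 13, 11, 12, 10, 14, 15, 16, 17, 7]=(1 3 18 7)(10 13)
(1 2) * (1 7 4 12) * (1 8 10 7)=(1 2)(4 12 8 10 7)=[0, 2, 1, 3, 12, 5, 6, 4, 10, 9, 7, 11, 8]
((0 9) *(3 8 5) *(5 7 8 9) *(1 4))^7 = (0 9 3 5)(1 4)(7 8)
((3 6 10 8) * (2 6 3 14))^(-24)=(2 6 10 8 14)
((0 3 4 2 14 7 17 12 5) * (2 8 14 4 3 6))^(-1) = (0 5 12 17 7 14 8 4 2 6)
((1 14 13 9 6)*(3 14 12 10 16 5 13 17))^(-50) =((1 12 10 16 5 13 9 6)(3 14 17))^(-50) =(1 9 5 10)(3 14 17)(6 13 16 12)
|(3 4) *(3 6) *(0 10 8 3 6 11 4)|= 4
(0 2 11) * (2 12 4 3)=(0 12 4 3 2 11)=[12, 1, 11, 2, 3, 5, 6, 7, 8, 9, 10, 0, 4]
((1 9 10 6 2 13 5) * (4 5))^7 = (1 5 4 13 2 6 10 9)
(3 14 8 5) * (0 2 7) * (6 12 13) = (0 2 7)(3 14 8 5)(6 12 13) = [2, 1, 7, 14, 4, 3, 12, 0, 5, 9, 10, 11, 13, 6, 8]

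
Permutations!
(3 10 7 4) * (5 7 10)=(10)(3 5 7 4)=[0, 1, 2, 5, 3, 7, 6, 4, 8, 9, 10]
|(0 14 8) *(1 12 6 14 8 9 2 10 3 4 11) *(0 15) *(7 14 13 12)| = |(0 8 15)(1 7 14 9 2 10 3 4 11)(6 13 12)| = 9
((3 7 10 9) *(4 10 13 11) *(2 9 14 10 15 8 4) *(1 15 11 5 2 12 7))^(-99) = (1 2 7 4)(3 5 12 8)(9 13 11 15)(10 14)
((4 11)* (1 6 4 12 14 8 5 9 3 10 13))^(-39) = (1 3 8 11)(4 13 9 14)(5 12 6 10)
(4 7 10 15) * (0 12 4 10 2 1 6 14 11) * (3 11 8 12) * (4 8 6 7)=(0 3 11)(1 7 2)(6 14)(8 12)(10 15)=[3, 7, 1, 11, 4, 5, 14, 2, 12, 9, 15, 0, 8, 13, 6, 10]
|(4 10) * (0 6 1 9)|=|(0 6 1 9)(4 10)|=4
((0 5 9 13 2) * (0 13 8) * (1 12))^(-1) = ((0 5 9 8)(1 12)(2 13))^(-1) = (0 8 9 5)(1 12)(2 13)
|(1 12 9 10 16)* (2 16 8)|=7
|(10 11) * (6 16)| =|(6 16)(10 11)| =2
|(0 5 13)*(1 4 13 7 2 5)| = |(0 1 4 13)(2 5 7)| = 12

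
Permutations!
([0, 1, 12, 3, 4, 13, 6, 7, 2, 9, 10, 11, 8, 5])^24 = (13)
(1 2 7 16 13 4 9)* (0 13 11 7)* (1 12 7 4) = [13, 2, 0, 3, 9, 5, 6, 16, 8, 12, 10, 4, 7, 1, 14, 15, 11] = (0 13 1 2)(4 9 12 7 16 11)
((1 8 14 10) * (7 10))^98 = ((1 8 14 7 10))^98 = (1 7 8 10 14)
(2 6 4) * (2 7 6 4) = (2 4 7 6) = [0, 1, 4, 3, 7, 5, 2, 6]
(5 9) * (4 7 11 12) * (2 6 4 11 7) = (2 6 4)(5 9)(11 12) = [0, 1, 6, 3, 2, 9, 4, 7, 8, 5, 10, 12, 11]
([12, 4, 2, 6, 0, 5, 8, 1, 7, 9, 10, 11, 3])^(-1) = (0 4 1 7 8 6 3 12)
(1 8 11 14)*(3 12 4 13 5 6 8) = (1 3 12 4 13 5 6 8 11 14) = [0, 3, 2, 12, 13, 6, 8, 7, 11, 9, 10, 14, 4, 5, 1]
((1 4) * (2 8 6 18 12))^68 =((1 4)(2 8 6 18 12))^68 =(2 18 8 12 6)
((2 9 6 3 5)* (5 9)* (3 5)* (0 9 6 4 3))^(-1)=((0 9 4 3 6 5 2))^(-1)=(0 2 5 6 3 4 9)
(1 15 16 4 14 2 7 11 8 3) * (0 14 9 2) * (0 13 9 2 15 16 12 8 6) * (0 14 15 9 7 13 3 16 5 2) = [15, 5, 13, 1, 0, 2, 14, 11, 16, 9, 10, 6, 8, 7, 3, 12, 4] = (0 15 12 8 16 4)(1 5 2 13 7 11 6 14 3)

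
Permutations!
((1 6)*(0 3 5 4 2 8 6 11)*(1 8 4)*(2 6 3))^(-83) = (0 1 3 6 2 11 5 8 4)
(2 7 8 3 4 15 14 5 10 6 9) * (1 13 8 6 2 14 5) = [0, 13, 7, 4, 15, 10, 9, 6, 3, 14, 2, 11, 12, 8, 1, 5] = (1 13 8 3 4 15 5 10 2 7 6 9 14)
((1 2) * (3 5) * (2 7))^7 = (1 7 2)(3 5)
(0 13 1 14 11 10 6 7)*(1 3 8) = (0 13 3 8 1 14 11 10 6 7) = [13, 14, 2, 8, 4, 5, 7, 0, 1, 9, 6, 10, 12, 3, 11]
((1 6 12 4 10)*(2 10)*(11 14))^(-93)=((1 6 12 4 2 10)(11 14))^(-93)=(1 4)(2 6)(10 12)(11 14)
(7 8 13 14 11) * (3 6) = (3 6)(7 8 13 14 11) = [0, 1, 2, 6, 4, 5, 3, 8, 13, 9, 10, 7, 12, 14, 11]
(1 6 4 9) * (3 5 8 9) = [0, 6, 2, 5, 3, 8, 4, 7, 9, 1] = (1 6 4 3 5 8 9)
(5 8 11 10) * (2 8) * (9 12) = (2 8 11 10 5)(9 12) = [0, 1, 8, 3, 4, 2, 6, 7, 11, 12, 5, 10, 9]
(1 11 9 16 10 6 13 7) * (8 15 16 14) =(1 11 9 14 8 15 16 10 6 13 7) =[0, 11, 2, 3, 4, 5, 13, 1, 15, 14, 6, 9, 12, 7, 8, 16, 10]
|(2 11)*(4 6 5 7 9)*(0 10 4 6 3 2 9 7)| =|(0 10 4 3 2 11 9 6 5)| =9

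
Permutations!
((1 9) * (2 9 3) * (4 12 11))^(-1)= (1 9 2 3)(4 11 12)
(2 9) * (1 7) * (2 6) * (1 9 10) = (1 7 9 6 2 10) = [0, 7, 10, 3, 4, 5, 2, 9, 8, 6, 1]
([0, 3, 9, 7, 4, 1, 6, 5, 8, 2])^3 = (1 5 7 3)(2 9)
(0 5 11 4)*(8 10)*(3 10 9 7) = [5, 1, 2, 10, 0, 11, 6, 3, 9, 7, 8, 4] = (0 5 11 4)(3 10 8 9 7)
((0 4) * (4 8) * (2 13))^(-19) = (0 4 8)(2 13) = ((0 8 4)(2 13))^(-19)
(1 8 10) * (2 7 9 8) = [0, 2, 7, 3, 4, 5, 6, 9, 10, 8, 1] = (1 2 7 9 8 10)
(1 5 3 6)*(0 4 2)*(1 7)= (0 4 2)(1 5 3 6 7)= [4, 5, 0, 6, 2, 3, 7, 1]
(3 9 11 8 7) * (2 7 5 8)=(2 7 3 9 11)(5 8)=[0, 1, 7, 9, 4, 8, 6, 3, 5, 11, 10, 2]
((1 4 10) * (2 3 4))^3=(1 4 2 10 3)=((1 2 3 4 10))^3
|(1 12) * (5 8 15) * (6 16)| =6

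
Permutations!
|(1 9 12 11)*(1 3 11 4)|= |(1 9 12 4)(3 11)|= 4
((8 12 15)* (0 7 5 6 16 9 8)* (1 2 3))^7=((0 7 5 6 16 9 8 12 15)(1 2 3))^7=(0 12 9 6 7 15 8 16 5)(1 2 3)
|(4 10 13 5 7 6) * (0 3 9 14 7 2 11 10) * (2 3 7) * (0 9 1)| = |(0 7 6 4 9 14 2 11 10 13 5 3 1)| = 13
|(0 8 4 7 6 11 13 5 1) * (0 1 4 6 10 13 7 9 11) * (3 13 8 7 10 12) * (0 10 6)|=|(0 7 12 3 13 5 4 9 11 6 10 8)|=12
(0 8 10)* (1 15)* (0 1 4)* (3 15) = (0 8 10 1 3 15 4) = [8, 3, 2, 15, 0, 5, 6, 7, 10, 9, 1, 11, 12, 13, 14, 4]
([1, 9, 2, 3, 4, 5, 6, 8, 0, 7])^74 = [8, 0, 2, 3, 4, 5, 6, 9, 7, 1]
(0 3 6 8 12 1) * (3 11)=(0 11 3 6 8 12 1)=[11, 0, 2, 6, 4, 5, 8, 7, 12, 9, 10, 3, 1]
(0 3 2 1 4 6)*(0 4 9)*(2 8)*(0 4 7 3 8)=(0 8 2 1 9 4 6 7 3)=[8, 9, 1, 0, 6, 5, 7, 3, 2, 4]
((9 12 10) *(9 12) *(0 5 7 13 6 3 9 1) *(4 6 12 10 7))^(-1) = (0 1 9 3 6 4 5)(7 12 13)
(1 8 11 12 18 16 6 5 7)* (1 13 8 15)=[0, 15, 2, 3, 4, 7, 5, 13, 11, 9, 10, 12, 18, 8, 14, 1, 6, 17, 16]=(1 15)(5 7 13 8 11 12 18 16 6)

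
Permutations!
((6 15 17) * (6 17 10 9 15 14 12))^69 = (17)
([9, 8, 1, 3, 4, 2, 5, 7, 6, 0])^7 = (0 9)(1 6 2 8 5)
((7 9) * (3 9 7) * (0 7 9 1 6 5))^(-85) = ((0 7 9 3 1 6 5))^(-85) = (0 5 6 1 3 9 7)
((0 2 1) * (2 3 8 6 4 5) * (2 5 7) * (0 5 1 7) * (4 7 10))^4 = (0 7)(2 3)(4 6)(8 10)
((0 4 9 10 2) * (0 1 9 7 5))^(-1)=(0 5 7 4)(1 2 10 9)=((0 4 7 5)(1 9 10 2))^(-1)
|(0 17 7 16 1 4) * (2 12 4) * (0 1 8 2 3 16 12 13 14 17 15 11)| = 33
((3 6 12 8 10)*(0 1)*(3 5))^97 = (0 1)(3 6 12 8 10 5)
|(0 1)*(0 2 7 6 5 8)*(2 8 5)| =|(0 1 8)(2 7 6)| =3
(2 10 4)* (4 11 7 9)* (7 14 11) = (2 10 7 9 4)(11 14) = [0, 1, 10, 3, 2, 5, 6, 9, 8, 4, 7, 14, 12, 13, 11]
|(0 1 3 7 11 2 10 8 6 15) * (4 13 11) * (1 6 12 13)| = |(0 6 15)(1 3 7 4)(2 10 8 12 13 11)| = 12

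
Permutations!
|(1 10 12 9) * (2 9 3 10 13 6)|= 15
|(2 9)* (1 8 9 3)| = 5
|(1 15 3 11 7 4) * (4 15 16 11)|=7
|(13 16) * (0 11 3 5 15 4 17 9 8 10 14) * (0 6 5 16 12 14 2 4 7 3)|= 18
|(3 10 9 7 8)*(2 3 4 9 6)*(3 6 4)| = 6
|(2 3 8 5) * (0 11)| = 4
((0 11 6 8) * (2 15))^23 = (0 8 6 11)(2 15)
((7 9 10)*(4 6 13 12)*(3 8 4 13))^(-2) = (13)(3 4)(6 8)(7 9 10)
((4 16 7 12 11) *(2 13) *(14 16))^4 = ((2 13)(4 14 16 7 12 11))^4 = (4 12 16)(7 14 11)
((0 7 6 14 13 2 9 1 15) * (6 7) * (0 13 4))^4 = ((0 6 14 4)(1 15 13 2 9))^4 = (1 9 2 13 15)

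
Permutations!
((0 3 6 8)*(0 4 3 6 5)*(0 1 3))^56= (8)(1 5 3)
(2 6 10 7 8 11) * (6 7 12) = (2 7 8 11)(6 10 12) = [0, 1, 7, 3, 4, 5, 10, 8, 11, 9, 12, 2, 6]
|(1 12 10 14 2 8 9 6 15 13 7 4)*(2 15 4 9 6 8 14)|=|(1 12 10 2 14 15 13 7 9 8 6 4)|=12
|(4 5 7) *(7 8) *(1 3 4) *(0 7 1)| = |(0 7)(1 3 4 5 8)| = 10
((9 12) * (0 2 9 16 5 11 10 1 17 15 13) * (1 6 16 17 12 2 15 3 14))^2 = (0 13 15)(1 17 14 12 3)(5 10 16 11 6)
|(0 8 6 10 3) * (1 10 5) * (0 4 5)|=|(0 8 6)(1 10 3 4 5)|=15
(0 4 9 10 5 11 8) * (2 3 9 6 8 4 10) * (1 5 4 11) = (11)(0 10 4 6 8)(1 5)(2 3 9) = [10, 5, 3, 9, 6, 1, 8, 7, 0, 2, 4, 11]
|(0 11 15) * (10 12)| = 6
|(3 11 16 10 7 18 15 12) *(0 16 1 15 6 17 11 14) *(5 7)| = 14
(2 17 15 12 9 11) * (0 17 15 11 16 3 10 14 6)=(0 17 11 2 15 12 9 16 3 10 14 6)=[17, 1, 15, 10, 4, 5, 0, 7, 8, 16, 14, 2, 9, 13, 6, 12, 3, 11]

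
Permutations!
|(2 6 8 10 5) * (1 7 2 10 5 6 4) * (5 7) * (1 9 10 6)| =9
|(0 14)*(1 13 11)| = |(0 14)(1 13 11)| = 6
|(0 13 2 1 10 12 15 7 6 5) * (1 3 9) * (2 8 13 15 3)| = |(0 15 7 6 5)(1 10 12 3 9)(8 13)| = 10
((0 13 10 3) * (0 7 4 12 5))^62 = ((0 13 10 3 7 4 12 5))^62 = (0 12 7 10)(3 13 5 4)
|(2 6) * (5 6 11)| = 4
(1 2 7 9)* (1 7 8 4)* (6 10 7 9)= (1 2 8 4)(6 10 7)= [0, 2, 8, 3, 1, 5, 10, 6, 4, 9, 7]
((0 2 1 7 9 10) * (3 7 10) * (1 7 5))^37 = ((0 2 7 9 3 5 1 10))^37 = (0 5 7 10 3 2 1 9)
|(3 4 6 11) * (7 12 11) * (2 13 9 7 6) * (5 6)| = 8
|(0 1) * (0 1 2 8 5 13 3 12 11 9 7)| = |(0 2 8 5 13 3 12 11 9 7)| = 10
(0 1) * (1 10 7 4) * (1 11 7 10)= (0 1)(4 11 7)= [1, 0, 2, 3, 11, 5, 6, 4, 8, 9, 10, 7]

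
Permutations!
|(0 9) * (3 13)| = 2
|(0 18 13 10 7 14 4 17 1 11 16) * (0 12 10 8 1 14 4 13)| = 22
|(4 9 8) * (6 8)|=|(4 9 6 8)|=4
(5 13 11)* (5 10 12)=[0, 1, 2, 3, 4, 13, 6, 7, 8, 9, 12, 10, 5, 11]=(5 13 11 10 12)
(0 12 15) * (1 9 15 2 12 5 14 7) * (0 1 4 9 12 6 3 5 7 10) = (0 7 4 9 15 1 12 2 6 3 5 14 10) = [7, 12, 6, 5, 9, 14, 3, 4, 8, 15, 0, 11, 2, 13, 10, 1]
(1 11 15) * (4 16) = [0, 11, 2, 3, 16, 5, 6, 7, 8, 9, 10, 15, 12, 13, 14, 1, 4] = (1 11 15)(4 16)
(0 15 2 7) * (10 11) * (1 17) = (0 15 2 7)(1 17)(10 11) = [15, 17, 7, 3, 4, 5, 6, 0, 8, 9, 11, 10, 12, 13, 14, 2, 16, 1]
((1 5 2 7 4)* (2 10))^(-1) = ((1 5 10 2 7 4))^(-1) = (1 4 7 2 10 5)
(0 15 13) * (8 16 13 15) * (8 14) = (0 14 8 16 13) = [14, 1, 2, 3, 4, 5, 6, 7, 16, 9, 10, 11, 12, 0, 8, 15, 13]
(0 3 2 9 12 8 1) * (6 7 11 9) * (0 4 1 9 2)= (0 3)(1 4)(2 6 7 11)(8 9 12)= [3, 4, 6, 0, 1, 5, 7, 11, 9, 12, 10, 2, 8]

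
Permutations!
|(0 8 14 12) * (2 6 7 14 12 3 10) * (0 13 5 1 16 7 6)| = 12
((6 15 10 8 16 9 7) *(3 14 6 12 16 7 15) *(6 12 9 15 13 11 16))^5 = ((3 14 12 6)(7 9 13 11 16 15 10 8))^5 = (3 14 12 6)(7 15 13 8 16 9 10 11)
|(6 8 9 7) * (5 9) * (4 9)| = 6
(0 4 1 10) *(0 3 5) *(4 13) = (0 13 4 1 10 3 5) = [13, 10, 2, 5, 1, 0, 6, 7, 8, 9, 3, 11, 12, 4]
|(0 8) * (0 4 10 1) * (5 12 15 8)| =8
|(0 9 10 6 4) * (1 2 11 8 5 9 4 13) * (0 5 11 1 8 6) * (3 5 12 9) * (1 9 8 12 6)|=22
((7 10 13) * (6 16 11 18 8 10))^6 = ((6 16 11 18 8 10 13 7))^6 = (6 13 8 11)(7 10 18 16)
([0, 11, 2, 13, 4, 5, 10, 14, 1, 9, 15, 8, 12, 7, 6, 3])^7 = [0, 11, 2, 3, 4, 5, 6, 7, 1, 9, 10, 8, 12, 13, 14, 15]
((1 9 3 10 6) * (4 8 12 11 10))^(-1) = ((1 9 3 4 8 12 11 10 6))^(-1) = (1 6 10 11 12 8 4 3 9)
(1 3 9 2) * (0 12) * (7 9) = (0 12)(1 3 7 9 2) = [12, 3, 1, 7, 4, 5, 6, 9, 8, 2, 10, 11, 0]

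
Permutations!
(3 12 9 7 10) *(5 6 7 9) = (3 12 5 6 7 10) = [0, 1, 2, 12, 4, 6, 7, 10, 8, 9, 3, 11, 5]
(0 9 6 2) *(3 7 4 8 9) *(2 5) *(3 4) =(0 4 8 9 6 5 2)(3 7) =[4, 1, 0, 7, 8, 2, 5, 3, 9, 6]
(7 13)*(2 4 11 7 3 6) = (2 4 11 7 13 3 6) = [0, 1, 4, 6, 11, 5, 2, 13, 8, 9, 10, 7, 12, 3]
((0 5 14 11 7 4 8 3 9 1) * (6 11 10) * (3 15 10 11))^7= ((0 5 14 11 7 4 8 15 10 6 3 9 1))^7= (0 15 5 10 14 6 11 3 7 9 4 1 8)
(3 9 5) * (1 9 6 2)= (1 9 5 3 6 2)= [0, 9, 1, 6, 4, 3, 2, 7, 8, 5]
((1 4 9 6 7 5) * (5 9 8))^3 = ((1 4 8 5)(6 7 9))^3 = (9)(1 5 8 4)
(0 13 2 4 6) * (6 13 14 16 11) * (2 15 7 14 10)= (0 10 2 4 13 15 7 14 16 11 6)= [10, 1, 4, 3, 13, 5, 0, 14, 8, 9, 2, 6, 12, 15, 16, 7, 11]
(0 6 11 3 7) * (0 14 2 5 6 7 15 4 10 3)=(0 7 14 2 5 6 11)(3 15 4 10)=[7, 1, 5, 15, 10, 6, 11, 14, 8, 9, 3, 0, 12, 13, 2, 4]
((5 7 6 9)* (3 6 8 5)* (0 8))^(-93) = ((0 8 5 7)(3 6 9))^(-93) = (9)(0 7 5 8)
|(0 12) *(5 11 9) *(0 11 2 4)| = 7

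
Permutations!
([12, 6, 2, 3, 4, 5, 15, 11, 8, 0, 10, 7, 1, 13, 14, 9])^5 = [9, 12, 2, 3, 4, 5, 1, 11, 8, 15, 10, 7, 0, 13, 14, 6]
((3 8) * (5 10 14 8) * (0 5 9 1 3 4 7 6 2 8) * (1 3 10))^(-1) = (0 14 10 1 5)(2 6 7 4 8)(3 9)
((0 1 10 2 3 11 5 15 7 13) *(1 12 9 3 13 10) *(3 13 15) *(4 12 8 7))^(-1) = (0 13 9 12 4 15 2 10 7 8)(3 5 11)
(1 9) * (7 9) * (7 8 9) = [0, 8, 2, 3, 4, 5, 6, 7, 9, 1] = (1 8 9)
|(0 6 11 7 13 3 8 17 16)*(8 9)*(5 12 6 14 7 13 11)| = 30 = |(0 14 7 11 13 3 9 8 17 16)(5 12 6)|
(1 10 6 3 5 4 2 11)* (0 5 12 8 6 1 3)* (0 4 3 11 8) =[5, 10, 8, 12, 2, 3, 4, 7, 6, 9, 1, 11, 0] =(0 5 3 12)(1 10)(2 8 6 4)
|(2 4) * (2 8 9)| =4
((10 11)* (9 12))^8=((9 12)(10 11))^8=(12)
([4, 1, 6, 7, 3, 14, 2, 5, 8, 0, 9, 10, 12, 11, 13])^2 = [3, 1, 2, 5, 7, 13, 6, 14, 8, 4, 0, 9, 12, 10, 11]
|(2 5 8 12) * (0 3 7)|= |(0 3 7)(2 5 8 12)|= 12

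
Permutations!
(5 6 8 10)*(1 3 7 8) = [0, 3, 2, 7, 4, 6, 1, 8, 10, 9, 5] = (1 3 7 8 10 5 6)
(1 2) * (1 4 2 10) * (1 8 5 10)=(2 4)(5 10 8)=[0, 1, 4, 3, 2, 10, 6, 7, 5, 9, 8]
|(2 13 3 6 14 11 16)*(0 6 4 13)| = |(0 6 14 11 16 2)(3 4 13)| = 6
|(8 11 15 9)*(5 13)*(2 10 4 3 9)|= 8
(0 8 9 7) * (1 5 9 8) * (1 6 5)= [6, 1, 2, 3, 4, 9, 5, 0, 8, 7]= (0 6 5 9 7)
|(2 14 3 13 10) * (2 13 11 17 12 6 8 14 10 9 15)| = |(2 10 13 9 15)(3 11 17 12 6 8 14)| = 35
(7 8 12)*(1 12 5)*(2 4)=(1 12 7 8 5)(2 4)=[0, 12, 4, 3, 2, 1, 6, 8, 5, 9, 10, 11, 7]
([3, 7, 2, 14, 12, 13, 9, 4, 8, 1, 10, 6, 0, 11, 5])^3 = [5, 12, 2, 13, 3, 6, 7, 0, 8, 4, 10, 1, 14, 9, 11]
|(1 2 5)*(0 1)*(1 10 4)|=|(0 10 4 1 2 5)|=6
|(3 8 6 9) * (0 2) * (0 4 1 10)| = |(0 2 4 1 10)(3 8 6 9)| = 20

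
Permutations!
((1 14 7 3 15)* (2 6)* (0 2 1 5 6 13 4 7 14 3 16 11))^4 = (0 7 2 16 13 11 4)(1 6 5 15 3)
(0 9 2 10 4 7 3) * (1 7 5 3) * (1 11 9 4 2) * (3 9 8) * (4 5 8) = (0 5 9 1 7 11 4 8 3)(2 10) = [5, 7, 10, 0, 8, 9, 6, 11, 3, 1, 2, 4]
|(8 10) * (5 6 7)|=6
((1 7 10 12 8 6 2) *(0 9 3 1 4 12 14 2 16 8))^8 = ((0 9 3 1 7 10 14 2 4 12)(6 16 8))^8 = (0 4 14 7 3)(1 9 12 2 10)(6 8 16)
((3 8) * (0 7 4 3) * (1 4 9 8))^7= ((0 7 9 8)(1 4 3))^7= (0 8 9 7)(1 4 3)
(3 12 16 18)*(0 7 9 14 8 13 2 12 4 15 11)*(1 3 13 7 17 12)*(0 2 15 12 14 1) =[17, 3, 0, 4, 12, 5, 6, 9, 7, 1, 10, 2, 16, 15, 8, 11, 18, 14, 13] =(0 17 14 8 7 9 1 3 4 12 16 18 13 15 11 2)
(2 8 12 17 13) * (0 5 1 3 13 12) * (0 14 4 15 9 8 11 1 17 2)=(0 5 17 12 2 11 1 3 13)(4 15 9 8 14)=[5, 3, 11, 13, 15, 17, 6, 7, 14, 8, 10, 1, 2, 0, 4, 9, 16, 12]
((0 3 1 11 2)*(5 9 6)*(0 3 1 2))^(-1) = ((0 1 11)(2 3)(5 9 6))^(-1) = (0 11 1)(2 3)(5 6 9)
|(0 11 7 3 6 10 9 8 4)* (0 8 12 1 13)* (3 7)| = |(0 11 3 6 10 9 12 1 13)(4 8)| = 18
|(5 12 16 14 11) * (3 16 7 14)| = 10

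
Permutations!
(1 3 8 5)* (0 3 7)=(0 3 8 5 1 7)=[3, 7, 2, 8, 4, 1, 6, 0, 5]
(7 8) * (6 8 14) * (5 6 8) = (5 6)(7 14 8) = [0, 1, 2, 3, 4, 6, 5, 14, 7, 9, 10, 11, 12, 13, 8]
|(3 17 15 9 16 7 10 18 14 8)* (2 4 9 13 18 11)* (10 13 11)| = 13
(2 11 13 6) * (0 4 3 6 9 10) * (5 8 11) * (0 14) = (0 4 3 6 2 5 8 11 13 9 10 14) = [4, 1, 5, 6, 3, 8, 2, 7, 11, 10, 14, 13, 12, 9, 0]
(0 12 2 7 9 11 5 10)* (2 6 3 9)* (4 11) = (0 12 6 3 9 4 11 5 10)(2 7) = [12, 1, 7, 9, 11, 10, 3, 2, 8, 4, 0, 5, 6]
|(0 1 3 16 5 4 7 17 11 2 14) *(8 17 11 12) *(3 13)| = 33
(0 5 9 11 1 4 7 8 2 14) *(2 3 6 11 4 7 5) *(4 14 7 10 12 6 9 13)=(0 2 7 8 3 9 14)(1 10 12 6 11)(4 5 13)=[2, 10, 7, 9, 5, 13, 11, 8, 3, 14, 12, 1, 6, 4, 0]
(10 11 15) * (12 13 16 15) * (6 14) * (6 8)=(6 14 8)(10 11 12 13 16 15)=[0, 1, 2, 3, 4, 5, 14, 7, 6, 9, 11, 12, 13, 16, 8, 10, 15]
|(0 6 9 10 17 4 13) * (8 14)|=14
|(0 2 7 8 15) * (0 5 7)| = |(0 2)(5 7 8 15)| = 4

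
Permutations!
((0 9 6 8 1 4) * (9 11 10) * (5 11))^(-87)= (0 10 8)(1 5 9)(4 11 6)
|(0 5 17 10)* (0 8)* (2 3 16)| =15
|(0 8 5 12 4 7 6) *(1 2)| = |(0 8 5 12 4 7 6)(1 2)| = 14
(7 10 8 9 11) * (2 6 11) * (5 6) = [0, 1, 5, 3, 4, 6, 11, 10, 9, 2, 8, 7] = (2 5 6 11 7 10 8 9)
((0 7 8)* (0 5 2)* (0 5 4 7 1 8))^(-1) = ((0 1 8 4 7)(2 5))^(-1) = (0 7 4 8 1)(2 5)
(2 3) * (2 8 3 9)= (2 9)(3 8)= [0, 1, 9, 8, 4, 5, 6, 7, 3, 2]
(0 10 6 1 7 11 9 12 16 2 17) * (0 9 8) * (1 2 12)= (0 10 6 2 17 9 1 7 11 8)(12 16)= [10, 7, 17, 3, 4, 5, 2, 11, 0, 1, 6, 8, 16, 13, 14, 15, 12, 9]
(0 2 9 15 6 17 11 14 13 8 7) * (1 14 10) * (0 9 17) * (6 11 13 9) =[2, 14, 17, 3, 4, 5, 0, 6, 7, 15, 1, 10, 12, 8, 9, 11, 16, 13] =(0 2 17 13 8 7 6)(1 14 9 15 11 10)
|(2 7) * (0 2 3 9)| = |(0 2 7 3 9)| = 5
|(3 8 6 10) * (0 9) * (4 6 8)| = |(0 9)(3 4 6 10)| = 4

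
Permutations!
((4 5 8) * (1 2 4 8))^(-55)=((8)(1 2 4 5))^(-55)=(8)(1 2 4 5)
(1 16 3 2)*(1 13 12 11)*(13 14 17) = (1 16 3 2 14 17 13 12 11) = [0, 16, 14, 2, 4, 5, 6, 7, 8, 9, 10, 1, 11, 12, 17, 15, 3, 13]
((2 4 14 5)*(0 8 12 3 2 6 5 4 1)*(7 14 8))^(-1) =((0 7 14 4 8 12 3 2 1)(5 6))^(-1) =(0 1 2 3 12 8 4 14 7)(5 6)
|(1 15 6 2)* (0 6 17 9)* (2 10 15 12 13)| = 12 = |(0 6 10 15 17 9)(1 12 13 2)|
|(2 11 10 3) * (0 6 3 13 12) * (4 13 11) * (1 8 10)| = |(0 6 3 2 4 13 12)(1 8 10 11)| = 28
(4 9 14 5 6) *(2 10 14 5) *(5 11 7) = (2 10 14)(4 9 11 7 5 6) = [0, 1, 10, 3, 9, 6, 4, 5, 8, 11, 14, 7, 12, 13, 2]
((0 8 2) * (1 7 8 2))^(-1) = (0 2)(1 8 7)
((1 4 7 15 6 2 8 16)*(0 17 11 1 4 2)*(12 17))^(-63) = (0 7 8 11)(1 12 15 16)(2 17 6 4)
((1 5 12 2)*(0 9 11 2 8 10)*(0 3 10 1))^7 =(0 2 11 9)(1 8 12 5)(3 10)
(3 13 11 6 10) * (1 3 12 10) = [0, 3, 2, 13, 4, 5, 1, 7, 8, 9, 12, 6, 10, 11] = (1 3 13 11 6)(10 12)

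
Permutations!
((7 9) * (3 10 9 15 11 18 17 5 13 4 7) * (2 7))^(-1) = ((2 7 15 11 18 17 5 13 4)(3 10 9))^(-1) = (2 4 13 5 17 18 11 15 7)(3 9 10)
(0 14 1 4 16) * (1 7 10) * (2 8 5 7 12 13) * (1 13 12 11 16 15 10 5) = (0 14 11 16)(1 4 15 10 13 2 8)(5 7) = [14, 4, 8, 3, 15, 7, 6, 5, 1, 9, 13, 16, 12, 2, 11, 10, 0]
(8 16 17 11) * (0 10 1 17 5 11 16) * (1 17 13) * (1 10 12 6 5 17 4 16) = (0 12 6 5 11 8)(1 13 10 4 16 17) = [12, 13, 2, 3, 16, 11, 5, 7, 0, 9, 4, 8, 6, 10, 14, 15, 17, 1]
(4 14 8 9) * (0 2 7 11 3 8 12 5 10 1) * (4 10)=[2, 0, 7, 8, 14, 4, 6, 11, 9, 10, 1, 3, 5, 13, 12]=(0 2 7 11 3 8 9 10 1)(4 14 12 5)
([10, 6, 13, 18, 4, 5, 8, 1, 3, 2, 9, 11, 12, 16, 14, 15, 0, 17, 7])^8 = (0 9 13)(1 8 18)(2 16 10)(3 7 6)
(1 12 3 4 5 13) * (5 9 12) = [0, 5, 2, 4, 9, 13, 6, 7, 8, 12, 10, 11, 3, 1] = (1 5 13)(3 4 9 12)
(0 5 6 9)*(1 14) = (0 5 6 9)(1 14) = [5, 14, 2, 3, 4, 6, 9, 7, 8, 0, 10, 11, 12, 13, 1]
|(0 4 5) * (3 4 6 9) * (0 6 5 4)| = |(0 5 6 9 3)| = 5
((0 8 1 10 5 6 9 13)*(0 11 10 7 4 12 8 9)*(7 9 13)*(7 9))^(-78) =(13)(1 4 8 7 12)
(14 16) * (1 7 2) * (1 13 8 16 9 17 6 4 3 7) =[0, 1, 13, 7, 3, 5, 4, 2, 16, 17, 10, 11, 12, 8, 9, 15, 14, 6] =(2 13 8 16 14 9 17 6 4 3 7)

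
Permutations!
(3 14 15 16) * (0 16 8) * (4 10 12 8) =(0 16 3 14 15 4 10 12 8) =[16, 1, 2, 14, 10, 5, 6, 7, 0, 9, 12, 11, 8, 13, 15, 4, 3]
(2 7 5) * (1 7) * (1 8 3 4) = [0, 7, 8, 4, 1, 2, 6, 5, 3] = (1 7 5 2 8 3 4)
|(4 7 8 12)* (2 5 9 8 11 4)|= 15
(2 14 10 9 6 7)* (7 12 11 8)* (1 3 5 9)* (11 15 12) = (1 3 5 9 6 11 8 7 2 14 10)(12 15) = [0, 3, 14, 5, 4, 9, 11, 2, 7, 6, 1, 8, 15, 13, 10, 12]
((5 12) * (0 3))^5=(0 3)(5 12)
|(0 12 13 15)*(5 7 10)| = |(0 12 13 15)(5 7 10)| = 12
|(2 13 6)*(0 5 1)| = |(0 5 1)(2 13 6)| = 3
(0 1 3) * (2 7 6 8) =(0 1 3)(2 7 6 8) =[1, 3, 7, 0, 4, 5, 8, 6, 2]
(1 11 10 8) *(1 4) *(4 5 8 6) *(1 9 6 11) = (4 9 6)(5 8)(10 11) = [0, 1, 2, 3, 9, 8, 4, 7, 5, 6, 11, 10]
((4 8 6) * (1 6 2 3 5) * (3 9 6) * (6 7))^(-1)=((1 3 5)(2 9 7 6 4 8))^(-1)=(1 5 3)(2 8 4 6 7 9)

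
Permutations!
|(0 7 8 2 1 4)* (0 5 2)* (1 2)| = 3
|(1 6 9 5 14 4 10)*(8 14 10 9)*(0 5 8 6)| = 4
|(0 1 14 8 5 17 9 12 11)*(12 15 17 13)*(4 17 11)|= 12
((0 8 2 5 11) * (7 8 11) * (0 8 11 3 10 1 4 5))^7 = ((0 3 10 1 4 5 7 11 8 2))^7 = (0 11 4 3 8 5 10 2 7 1)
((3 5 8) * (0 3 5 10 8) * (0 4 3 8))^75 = ((0 8 5 4 3 10))^75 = (0 4)(3 8)(5 10)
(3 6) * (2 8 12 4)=(2 8 12 4)(3 6)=[0, 1, 8, 6, 2, 5, 3, 7, 12, 9, 10, 11, 4]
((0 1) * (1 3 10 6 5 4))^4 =((0 3 10 6 5 4 1))^4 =(0 5 3 4 10 1 6)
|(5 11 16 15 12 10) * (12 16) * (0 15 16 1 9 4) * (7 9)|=12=|(16)(0 15 1 7 9 4)(5 11 12 10)|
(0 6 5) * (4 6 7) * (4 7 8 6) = (0 8 6 5) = [8, 1, 2, 3, 4, 0, 5, 7, 6]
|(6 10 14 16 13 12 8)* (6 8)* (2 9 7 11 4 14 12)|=24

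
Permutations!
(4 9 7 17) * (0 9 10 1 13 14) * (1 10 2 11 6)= (0 9 7 17 4 2 11 6 1 13 14)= [9, 13, 11, 3, 2, 5, 1, 17, 8, 7, 10, 6, 12, 14, 0, 15, 16, 4]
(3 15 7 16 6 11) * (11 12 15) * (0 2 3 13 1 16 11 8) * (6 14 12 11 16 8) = (0 2 3 6 11 13 1 8)(7 16 14 12 15) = [2, 8, 3, 6, 4, 5, 11, 16, 0, 9, 10, 13, 15, 1, 12, 7, 14]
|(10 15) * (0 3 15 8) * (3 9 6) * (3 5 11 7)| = |(0 9 6 5 11 7 3 15 10 8)| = 10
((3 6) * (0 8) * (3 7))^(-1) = ((0 8)(3 6 7))^(-1) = (0 8)(3 7 6)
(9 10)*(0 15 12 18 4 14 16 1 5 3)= (0 15 12 18 4 14 16 1 5 3)(9 10)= [15, 5, 2, 0, 14, 3, 6, 7, 8, 10, 9, 11, 18, 13, 16, 12, 1, 17, 4]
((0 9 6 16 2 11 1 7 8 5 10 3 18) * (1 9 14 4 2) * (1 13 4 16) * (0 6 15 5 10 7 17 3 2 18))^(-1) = ((0 14 16 13 4 18 6 1 17 3)(2 11 9 15 5 7 8 10))^(-1) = (0 3 17 1 6 18 4 13 16 14)(2 10 8 7 5 15 9 11)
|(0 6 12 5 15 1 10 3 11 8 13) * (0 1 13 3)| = 24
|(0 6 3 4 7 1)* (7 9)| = |(0 6 3 4 9 7 1)| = 7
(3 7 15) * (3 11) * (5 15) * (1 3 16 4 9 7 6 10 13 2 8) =(1 3 6 10 13 2 8)(4 9 7 5 15 11 16) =[0, 3, 8, 6, 9, 15, 10, 5, 1, 7, 13, 16, 12, 2, 14, 11, 4]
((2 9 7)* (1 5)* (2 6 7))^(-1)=(1 5)(2 9)(6 7)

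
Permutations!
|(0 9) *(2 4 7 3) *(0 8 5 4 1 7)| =20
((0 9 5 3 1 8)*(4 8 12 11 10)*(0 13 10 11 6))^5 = ((0 9 5 3 1 12 6)(4 8 13 10))^5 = (0 12 3 9 6 1 5)(4 8 13 10)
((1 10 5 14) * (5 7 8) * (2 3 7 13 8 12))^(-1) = ((1 10 13 8 5 14)(2 3 7 12))^(-1) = (1 14 5 8 13 10)(2 12 7 3)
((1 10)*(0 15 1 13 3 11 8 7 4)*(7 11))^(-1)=(0 4 7 3 13 10 1 15)(8 11)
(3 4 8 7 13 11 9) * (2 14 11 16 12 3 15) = [0, 1, 14, 4, 8, 5, 6, 13, 7, 15, 10, 9, 3, 16, 11, 2, 12] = (2 14 11 9 15)(3 4 8 7 13 16 12)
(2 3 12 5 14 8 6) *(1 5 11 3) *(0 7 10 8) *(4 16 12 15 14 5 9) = (0 7 10 8 6 2 1 9 4 16 12 11 3 15 14) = [7, 9, 1, 15, 16, 5, 2, 10, 6, 4, 8, 3, 11, 13, 0, 14, 12]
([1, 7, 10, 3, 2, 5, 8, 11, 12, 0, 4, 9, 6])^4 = (0 9 11 7 1)(2 10 4)(6 8 12)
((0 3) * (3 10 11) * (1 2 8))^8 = ((0 10 11 3)(1 2 8))^8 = (11)(1 8 2)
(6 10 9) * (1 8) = (1 8)(6 10 9) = [0, 8, 2, 3, 4, 5, 10, 7, 1, 6, 9]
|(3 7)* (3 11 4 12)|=|(3 7 11 4 12)|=5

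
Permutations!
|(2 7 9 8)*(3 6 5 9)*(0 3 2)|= 6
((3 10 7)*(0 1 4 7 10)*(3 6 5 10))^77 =((0 1 4 7 6 5 10 3))^77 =(0 5 4 3 6 1 10 7)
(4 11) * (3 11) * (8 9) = (3 11 4)(8 9) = [0, 1, 2, 11, 3, 5, 6, 7, 9, 8, 10, 4]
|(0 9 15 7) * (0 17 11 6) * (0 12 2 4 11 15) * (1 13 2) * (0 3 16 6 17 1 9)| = 40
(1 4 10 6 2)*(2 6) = (1 4 10 2) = [0, 4, 1, 3, 10, 5, 6, 7, 8, 9, 2]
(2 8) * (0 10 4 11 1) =(0 10 4 11 1)(2 8) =[10, 0, 8, 3, 11, 5, 6, 7, 2, 9, 4, 1]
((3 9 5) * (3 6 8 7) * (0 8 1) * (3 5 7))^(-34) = ((0 8 3 9 7 5 6 1))^(-34) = (0 6 7 3)(1 5 9 8)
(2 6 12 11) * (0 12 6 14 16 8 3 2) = (0 12 11)(2 14 16 8 3) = [12, 1, 14, 2, 4, 5, 6, 7, 3, 9, 10, 0, 11, 13, 16, 15, 8]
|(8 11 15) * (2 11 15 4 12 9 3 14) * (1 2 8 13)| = 11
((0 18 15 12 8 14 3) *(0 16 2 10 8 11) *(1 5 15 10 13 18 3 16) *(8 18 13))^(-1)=((0 3 1 5 15 12 11)(2 8 14 16)(10 18))^(-1)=(0 11 12 15 5 1 3)(2 16 14 8)(10 18)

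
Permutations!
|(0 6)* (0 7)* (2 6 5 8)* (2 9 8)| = |(0 5 2 6 7)(8 9)| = 10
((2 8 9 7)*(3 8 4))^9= (2 8)(3 7)(4 9)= ((2 4 3 8 9 7))^9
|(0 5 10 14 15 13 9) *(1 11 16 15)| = 10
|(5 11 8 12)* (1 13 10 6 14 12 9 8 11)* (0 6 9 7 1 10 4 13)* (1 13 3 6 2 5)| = |(0 2 5 10 9 8 7 13 4 3 6 14 12 1)| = 14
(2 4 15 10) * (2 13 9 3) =(2 4 15 10 13 9 3) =[0, 1, 4, 2, 15, 5, 6, 7, 8, 3, 13, 11, 12, 9, 14, 10]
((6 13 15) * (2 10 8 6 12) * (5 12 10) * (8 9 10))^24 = (15)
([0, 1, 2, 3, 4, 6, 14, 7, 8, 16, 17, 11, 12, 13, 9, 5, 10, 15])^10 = [0, 1, 2, 3, 4, 14, 9, 7, 8, 10, 15, 11, 12, 13, 16, 6, 17, 5]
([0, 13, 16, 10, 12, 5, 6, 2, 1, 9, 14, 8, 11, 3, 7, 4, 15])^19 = (1 2 8 7 11 14 12 10 4 3 15 13 16)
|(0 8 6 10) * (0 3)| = |(0 8 6 10 3)| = 5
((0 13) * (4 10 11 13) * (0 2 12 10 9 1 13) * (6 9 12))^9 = ((0 4 12 10 11)(1 13 2 6 9))^9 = (0 11 10 12 4)(1 9 6 2 13)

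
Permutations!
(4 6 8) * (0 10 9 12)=[10, 1, 2, 3, 6, 5, 8, 7, 4, 12, 9, 11, 0]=(0 10 9 12)(4 6 8)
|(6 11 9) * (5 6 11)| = 2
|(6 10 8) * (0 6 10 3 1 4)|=10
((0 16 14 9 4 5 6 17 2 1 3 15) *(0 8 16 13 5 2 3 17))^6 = ((0 13 5 6)(1 17 3 15 8 16 14 9 4 2))^6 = (0 5)(1 14 3 4 8)(2 16 17 9 15)(6 13)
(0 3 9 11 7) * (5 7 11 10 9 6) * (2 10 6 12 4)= (0 3 12 4 2 10 9 6 5 7)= [3, 1, 10, 12, 2, 7, 5, 0, 8, 6, 9, 11, 4]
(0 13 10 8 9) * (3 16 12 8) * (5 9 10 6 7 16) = [13, 1, 2, 5, 4, 9, 7, 16, 10, 0, 3, 11, 8, 6, 14, 15, 12] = (0 13 6 7 16 12 8 10 3 5 9)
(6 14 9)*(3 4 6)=(3 4 6 14 9)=[0, 1, 2, 4, 6, 5, 14, 7, 8, 3, 10, 11, 12, 13, 9]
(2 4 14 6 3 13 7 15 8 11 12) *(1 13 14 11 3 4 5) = [0, 13, 5, 14, 11, 1, 4, 15, 3, 9, 10, 12, 2, 7, 6, 8] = (1 13 7 15 8 3 14 6 4 11 12 2 5)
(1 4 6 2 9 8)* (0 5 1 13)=(0 5 1 4 6 2 9 8 13)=[5, 4, 9, 3, 6, 1, 2, 7, 13, 8, 10, 11, 12, 0]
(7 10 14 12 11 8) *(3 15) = (3 15)(7 10 14 12 11 8) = [0, 1, 2, 15, 4, 5, 6, 10, 7, 9, 14, 8, 11, 13, 12, 3]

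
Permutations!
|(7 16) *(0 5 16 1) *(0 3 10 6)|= |(0 5 16 7 1 3 10 6)|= 8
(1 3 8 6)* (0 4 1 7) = (0 4 1 3 8 6 7) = [4, 3, 2, 8, 1, 5, 7, 0, 6]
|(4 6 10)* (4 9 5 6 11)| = 4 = |(4 11)(5 6 10 9)|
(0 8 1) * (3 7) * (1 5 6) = (0 8 5 6 1)(3 7) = [8, 0, 2, 7, 4, 6, 1, 3, 5]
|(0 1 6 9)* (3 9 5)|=6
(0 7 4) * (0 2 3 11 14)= (0 7 4 2 3 11 14)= [7, 1, 3, 11, 2, 5, 6, 4, 8, 9, 10, 14, 12, 13, 0]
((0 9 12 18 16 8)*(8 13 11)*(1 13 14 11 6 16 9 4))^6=((0 4 1 13 6 16 14 11 8)(9 12 18))^6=(18)(0 14 13)(1 8 16)(4 11 6)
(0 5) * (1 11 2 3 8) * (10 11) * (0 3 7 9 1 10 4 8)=(0 5 3)(1 4 8 10 11 2 7 9)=[5, 4, 7, 0, 8, 3, 6, 9, 10, 1, 11, 2]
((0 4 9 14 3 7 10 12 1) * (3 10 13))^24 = (0 14 1 9 12 4 10)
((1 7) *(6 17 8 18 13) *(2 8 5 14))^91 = ((1 7)(2 8 18 13 6 17 5 14))^91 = (1 7)(2 13 5 8 6 14 18 17)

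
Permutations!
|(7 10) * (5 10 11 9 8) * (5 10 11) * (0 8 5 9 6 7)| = |(0 8 10)(5 11 6 7 9)| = 15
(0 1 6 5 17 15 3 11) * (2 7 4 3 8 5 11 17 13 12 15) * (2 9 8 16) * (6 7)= (0 1 7 4 3 17 9 8 5 13 12 15 16 2 6 11)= [1, 7, 6, 17, 3, 13, 11, 4, 5, 8, 10, 0, 15, 12, 14, 16, 2, 9]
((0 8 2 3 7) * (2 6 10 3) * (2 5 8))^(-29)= ((0 2 5 8 6 10 3 7))^(-29)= (0 8 3 2 6 7 5 10)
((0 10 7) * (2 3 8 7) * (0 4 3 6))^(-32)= (10)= ((0 10 2 6)(3 8 7 4))^(-32)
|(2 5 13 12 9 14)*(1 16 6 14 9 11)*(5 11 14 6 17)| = |(1 16 17 5 13 12 14 2 11)| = 9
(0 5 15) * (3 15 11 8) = (0 5 11 8 3 15) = [5, 1, 2, 15, 4, 11, 6, 7, 3, 9, 10, 8, 12, 13, 14, 0]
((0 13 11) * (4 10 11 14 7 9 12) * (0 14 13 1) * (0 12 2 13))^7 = ((0 1 12 4 10 11 14 7 9 2 13))^7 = (0 7 4 13 14 12 2 11 1 9 10)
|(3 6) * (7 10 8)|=|(3 6)(7 10 8)|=6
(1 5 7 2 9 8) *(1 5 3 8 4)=(1 3 8 5 7 2 9 4)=[0, 3, 9, 8, 1, 7, 6, 2, 5, 4]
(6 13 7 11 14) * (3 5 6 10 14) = (3 5 6 13 7 11)(10 14) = [0, 1, 2, 5, 4, 6, 13, 11, 8, 9, 14, 3, 12, 7, 10]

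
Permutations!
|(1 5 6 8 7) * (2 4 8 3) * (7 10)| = 9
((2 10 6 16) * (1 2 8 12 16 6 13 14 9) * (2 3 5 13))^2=((1 3 5 13 14 9)(2 10)(8 12 16))^2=(1 5 14)(3 13 9)(8 16 12)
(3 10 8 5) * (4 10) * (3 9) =(3 4 10 8 5 9) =[0, 1, 2, 4, 10, 9, 6, 7, 5, 3, 8]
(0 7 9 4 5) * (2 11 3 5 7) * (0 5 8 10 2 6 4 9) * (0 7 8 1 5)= (0 6 4 8 10 2 11 3 1 5)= [6, 5, 11, 1, 8, 0, 4, 7, 10, 9, 2, 3]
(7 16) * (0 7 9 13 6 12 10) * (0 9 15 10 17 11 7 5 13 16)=(0 5 13 6 12 17 11 7)(9 16 15 10)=[5, 1, 2, 3, 4, 13, 12, 0, 8, 16, 9, 7, 17, 6, 14, 10, 15, 11]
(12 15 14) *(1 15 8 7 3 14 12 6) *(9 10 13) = (1 15 12 8 7 3 14 6)(9 10 13) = [0, 15, 2, 14, 4, 5, 1, 3, 7, 10, 13, 11, 8, 9, 6, 12]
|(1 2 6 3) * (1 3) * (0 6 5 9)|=6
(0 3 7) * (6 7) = [3, 1, 2, 6, 4, 5, 7, 0] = (0 3 6 7)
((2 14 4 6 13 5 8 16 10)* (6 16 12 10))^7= (2 8 6 14 12 13 4 10 5 16)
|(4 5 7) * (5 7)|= 2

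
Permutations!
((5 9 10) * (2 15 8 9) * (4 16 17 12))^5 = ((2 15 8 9 10 5)(4 16 17 12))^5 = (2 5 10 9 8 15)(4 16 17 12)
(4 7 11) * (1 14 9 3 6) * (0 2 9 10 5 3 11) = [2, 14, 9, 6, 7, 3, 1, 0, 8, 11, 5, 4, 12, 13, 10] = (0 2 9 11 4 7)(1 14 10 5 3 6)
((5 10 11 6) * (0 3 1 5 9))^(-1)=((0 3 1 5 10 11 6 9))^(-1)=(0 9 6 11 10 5 1 3)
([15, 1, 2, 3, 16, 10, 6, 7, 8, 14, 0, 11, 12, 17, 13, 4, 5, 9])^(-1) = (0 10 5 16 4 15)(9 17 13 14)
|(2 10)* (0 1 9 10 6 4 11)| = |(0 1 9 10 2 6 4 11)| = 8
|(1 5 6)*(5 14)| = |(1 14 5 6)| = 4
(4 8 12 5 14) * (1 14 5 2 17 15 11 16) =(1 14 4 8 12 2 17 15 11 16) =[0, 14, 17, 3, 8, 5, 6, 7, 12, 9, 10, 16, 2, 13, 4, 11, 1, 15]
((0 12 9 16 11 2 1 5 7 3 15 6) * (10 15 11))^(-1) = ((0 12 9 16 10 15 6)(1 5 7 3 11 2))^(-1) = (0 6 15 10 16 9 12)(1 2 11 3 7 5)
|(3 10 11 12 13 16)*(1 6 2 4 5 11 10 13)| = 21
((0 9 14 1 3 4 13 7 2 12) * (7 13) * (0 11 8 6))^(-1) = (0 6 8 11 12 2 7 4 3 1 14 9)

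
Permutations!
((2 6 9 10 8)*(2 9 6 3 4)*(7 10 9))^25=(2 3 4)(7 10 8)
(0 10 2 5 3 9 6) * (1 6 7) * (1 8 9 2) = (0 10 1 6)(2 5 3)(7 8 9) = [10, 6, 5, 2, 4, 3, 0, 8, 9, 7, 1]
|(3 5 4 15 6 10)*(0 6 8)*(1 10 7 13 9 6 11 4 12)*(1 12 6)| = 40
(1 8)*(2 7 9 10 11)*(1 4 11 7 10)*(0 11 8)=(0 11 2 10 7 9 1)(4 8)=[11, 0, 10, 3, 8, 5, 6, 9, 4, 1, 7, 2]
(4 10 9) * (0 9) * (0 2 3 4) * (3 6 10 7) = [9, 1, 6, 4, 7, 5, 10, 3, 8, 0, 2] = (0 9)(2 6 10)(3 4 7)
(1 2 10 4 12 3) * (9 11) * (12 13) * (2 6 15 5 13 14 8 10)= [0, 6, 2, 1, 14, 13, 15, 7, 10, 11, 4, 9, 3, 12, 8, 5]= (1 6 15 5 13 12 3)(4 14 8 10)(9 11)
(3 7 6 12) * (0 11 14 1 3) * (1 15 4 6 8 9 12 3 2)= [11, 2, 1, 7, 6, 5, 3, 8, 9, 12, 10, 14, 0, 13, 15, 4]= (0 11 14 15 4 6 3 7 8 9 12)(1 2)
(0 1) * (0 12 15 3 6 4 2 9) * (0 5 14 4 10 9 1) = [0, 12, 1, 6, 2, 14, 10, 7, 8, 5, 9, 11, 15, 13, 4, 3] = (1 12 15 3 6 10 9 5 14 4 2)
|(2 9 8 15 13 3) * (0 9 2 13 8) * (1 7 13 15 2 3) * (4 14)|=|(0 9)(1 7 13)(2 3 15 8)(4 14)|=12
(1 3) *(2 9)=(1 3)(2 9)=[0, 3, 9, 1, 4, 5, 6, 7, 8, 2]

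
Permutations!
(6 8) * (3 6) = (3 6 8) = [0, 1, 2, 6, 4, 5, 8, 7, 3]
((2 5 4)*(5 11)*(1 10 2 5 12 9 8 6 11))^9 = (4 5)(6 8 9 12 11)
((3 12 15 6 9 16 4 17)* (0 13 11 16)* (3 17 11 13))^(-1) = (17)(0 9 6 15 12 3)(4 16 11)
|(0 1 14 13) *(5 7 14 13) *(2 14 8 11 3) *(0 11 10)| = |(0 1 13 11 3 2 14 5 7 8 10)| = 11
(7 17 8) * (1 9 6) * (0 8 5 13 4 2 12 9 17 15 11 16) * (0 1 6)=(0 8 7 15 11 16 1 17 5 13 4 2 12 9)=[8, 17, 12, 3, 2, 13, 6, 15, 7, 0, 10, 16, 9, 4, 14, 11, 1, 5]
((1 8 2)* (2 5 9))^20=((1 8 5 9 2))^20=(9)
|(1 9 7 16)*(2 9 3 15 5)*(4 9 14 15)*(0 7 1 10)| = 4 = |(0 7 16 10)(1 3 4 9)(2 14 15 5)|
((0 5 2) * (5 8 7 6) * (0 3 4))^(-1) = ((0 8 7 6 5 2 3 4))^(-1) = (0 4 3 2 5 6 7 8)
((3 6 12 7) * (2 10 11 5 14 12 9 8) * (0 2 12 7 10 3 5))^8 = ((0 2 3 6 9 8 12 10 11)(5 14 7))^8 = (0 11 10 12 8 9 6 3 2)(5 7 14)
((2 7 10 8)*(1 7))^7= (1 10 2 7 8)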